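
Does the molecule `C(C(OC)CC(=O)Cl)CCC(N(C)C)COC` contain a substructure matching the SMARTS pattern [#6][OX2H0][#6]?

Yes

The pattern [#6][OX2H0][#6] describes an aliphatic oxygen bridging two carbons with no H on the oxygen — an ether.
The molecule carries a methoxy ether (-OCH3), whose atoms satisfy every constraint of the query, so the pattern matches.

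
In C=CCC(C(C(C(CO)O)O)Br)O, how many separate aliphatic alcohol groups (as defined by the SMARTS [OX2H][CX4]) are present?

[OX2H][CX4] is the SMARTS for an aliphatic alcohol: a hydroxyl oxygen bound to an sp3 (X4) carbon.
The molecule carries 4 separate instances of a hydroxyl group (-OH) meeting every constraint; each maps to a distinct set of atoms, giving 4 matches.

4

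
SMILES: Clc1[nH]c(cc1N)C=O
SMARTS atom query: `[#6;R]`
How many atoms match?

4

The query [#6;R] means: carbon that is part of a ring.
Check the 9 heavy atoms by environment: 1× n (aromatic, in 5-ring) → no; 4× c (aromatic, in 5-ring) → match; 1× C (acyclic) → no; 1× O (acyclic) → no; 1× N (acyclic) → no; 1× Cl (acyclic) → no.
That gives 4 matching atoms.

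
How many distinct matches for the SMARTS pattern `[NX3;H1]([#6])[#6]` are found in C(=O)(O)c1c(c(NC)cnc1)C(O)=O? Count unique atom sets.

1

[NX3;H1]([#6])[#6] is the SMARTS for a secondary amine: a trivalent nitrogen with one H, bonded to two carbons.
Exactly one fragment in the molecule meets all constraints, giving 1 match.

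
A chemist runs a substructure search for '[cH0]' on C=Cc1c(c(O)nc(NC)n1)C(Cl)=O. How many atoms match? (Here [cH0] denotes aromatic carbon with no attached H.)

4

Check the 14 heavy atoms by environment: 2× n (aromatic, H0) → no; 4× c (aromatic, H0) → match; 1× C (H0) → no; 1× O (H0) → no; 1× Cl (H0) → no; 1× C (H1) → no; 1× C (H2) → no; 1× N (H1) → no; 1× C (H3) → no; 1× O (H1) → no.
That gives 4 matching atoms.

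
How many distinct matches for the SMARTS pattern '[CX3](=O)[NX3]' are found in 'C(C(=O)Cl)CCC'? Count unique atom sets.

0

[CX3](=O)[NX3] is the SMARTS for an amide: a carbonyl carbon bonded to a trivalent nitrogen.
No fragment in the molecule satisfies every constraint, giving 0 matches.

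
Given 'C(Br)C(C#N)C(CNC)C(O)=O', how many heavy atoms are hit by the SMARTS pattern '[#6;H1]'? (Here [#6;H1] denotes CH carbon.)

2

The query [#6;H1] means: any carbon bearing exactly one hydrogen.
Check the 12 heavy atoms by environment: 2× C (H2) → no; 2× C (H1) → match; 1× N (H1) → no; 1× C (H3) → no; 2× C (H0) → no; 1× O (H0) → no; 1× O (H1) → no; 1× N (H0) → no; 1× Br (H0) → no.
That gives 2 matching atoms.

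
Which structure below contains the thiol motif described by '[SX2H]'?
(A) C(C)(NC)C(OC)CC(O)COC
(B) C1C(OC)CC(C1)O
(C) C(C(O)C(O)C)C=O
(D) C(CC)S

[SX2H] describes an aliphatic sulfur with two connections, one being H (a thiol).
(A) has a hydroxyl group (-OH) but it is an -OH, not an -SH.
(B) has a hydroxyl group (-OH) but it is an -OH, not an -SH.
(C) has a hydroxyl group (-OH) but it is an -OH, not an -SH.
(D) contains a thiol (-SH), which satisfies every atom and bond constraint.
So the answer is (D).

D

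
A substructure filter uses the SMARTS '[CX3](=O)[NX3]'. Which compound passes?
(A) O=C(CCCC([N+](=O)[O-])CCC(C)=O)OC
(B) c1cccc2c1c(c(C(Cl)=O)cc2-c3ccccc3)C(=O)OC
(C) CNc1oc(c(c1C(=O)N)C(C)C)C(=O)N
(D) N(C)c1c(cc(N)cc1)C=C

C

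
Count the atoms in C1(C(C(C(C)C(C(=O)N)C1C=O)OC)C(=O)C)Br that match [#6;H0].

2

The query [#6;H0] means: any carbon with no attached hydrogen.
Check the 18 heavy atoms by environment: 7× C (H1) → no; 2× C (H0) → match; 4× O (H0) → no; 1× N (H2) → no; 3× C (H3) → no; 1× Br (H0) → no.
That gives 2 matching atoms.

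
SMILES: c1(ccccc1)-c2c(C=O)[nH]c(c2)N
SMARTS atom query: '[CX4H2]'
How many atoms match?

The query [CX4H2] means: sp3 carbon (X4) with exactly two hydrogens.
Check the 14 heavy atoms by environment: 1× n (aromatic, H1, X3) → no; 4× c (aromatic, H0, X3) → no; 6× c (aromatic, H1, X3) → no; 1× C (H1, X3) → no; 1× O (H0, X1) → no; 1× N (H2, X3) → no.
No environment satisfies the query, so 0 matching atoms.

0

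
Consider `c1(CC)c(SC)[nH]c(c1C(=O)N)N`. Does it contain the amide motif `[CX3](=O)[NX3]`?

Yes

The pattern [CX3](=O)[NX3] describes a carbonyl carbon bonded to a trivalent nitrogen — an amide.
The molecule carries a primary amide (-C(=O)NH2), whose atoms satisfy every constraint of the query, so the pattern matches.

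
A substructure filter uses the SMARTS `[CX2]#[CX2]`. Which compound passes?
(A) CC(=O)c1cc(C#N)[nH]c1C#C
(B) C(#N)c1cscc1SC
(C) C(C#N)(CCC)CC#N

[CX2]#[CX2] describes a carbon-carbon triple bond (an alkyne).
(A) contains an ethynyl group (-C#CH), which satisfies every atom and bond constraint.
(B) has a nitrile (-C#N) but the triple bond is C#N, not C#C.
(C) has a nitrile (-C#N) but the triple bond is C#N, not C#C.
So the answer is (A).

A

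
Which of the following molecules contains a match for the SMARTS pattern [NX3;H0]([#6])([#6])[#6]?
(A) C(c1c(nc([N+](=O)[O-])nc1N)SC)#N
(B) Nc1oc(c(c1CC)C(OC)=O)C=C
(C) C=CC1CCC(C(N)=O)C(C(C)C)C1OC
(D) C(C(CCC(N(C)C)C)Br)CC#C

D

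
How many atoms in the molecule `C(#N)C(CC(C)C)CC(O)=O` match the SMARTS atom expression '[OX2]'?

Check the 11 heavy atoms by environment: 6× C (X4) → no; 1× C (X2) → no; 1× N (X1) → no; 1× C (X3) → no; 1× O (X1) → no; 1× O (X2) → match.
That gives 1 matching atom.

1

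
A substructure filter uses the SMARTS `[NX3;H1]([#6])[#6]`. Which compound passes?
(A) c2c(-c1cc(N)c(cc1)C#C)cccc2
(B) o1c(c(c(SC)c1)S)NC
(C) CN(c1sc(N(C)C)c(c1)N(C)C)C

B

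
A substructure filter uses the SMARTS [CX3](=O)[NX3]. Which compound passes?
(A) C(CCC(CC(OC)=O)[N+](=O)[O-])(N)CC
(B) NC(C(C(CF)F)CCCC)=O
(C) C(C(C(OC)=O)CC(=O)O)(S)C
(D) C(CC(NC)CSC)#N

[CX3](=O)[NX3] describes a carbonyl carbon bonded to a trivalent nitrogen (an amide).
(A) has a methyl-ester group (-C(=O)OCH3) but the carbonyl is bonded to O, not to an NX3 nitrogen.
(B) contains a primary amide (-C(=O)NH2), which satisfies every atom and bond constraint.
(C) has a methyl-ester group (-C(=O)OCH3) but the carbonyl is bonded to O, not to an NX3 nitrogen.
(D) has a nitrile (-C#N) but the nitrile N is NX1 (triple-bonded), not NX3.
So the answer is (B).

B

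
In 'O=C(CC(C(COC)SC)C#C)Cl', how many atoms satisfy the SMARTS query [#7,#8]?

2

Check the 13 heavy atoms by environment: 9× C → no; 1× S → no; 2× O → match; 1× Cl → no.
That gives 2 matching atoms.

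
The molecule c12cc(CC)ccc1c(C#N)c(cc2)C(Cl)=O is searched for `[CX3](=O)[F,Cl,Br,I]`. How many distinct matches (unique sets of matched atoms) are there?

[CX3](=O)[F,Cl,Br,I] is the SMARTS for an acyl halide: a carbonyl carbon bonded to a halogen.
Exactly one fragment in the molecule meets all constraints, giving 1 match.

1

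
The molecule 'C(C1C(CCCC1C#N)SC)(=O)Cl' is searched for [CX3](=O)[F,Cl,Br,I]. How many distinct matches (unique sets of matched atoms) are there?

1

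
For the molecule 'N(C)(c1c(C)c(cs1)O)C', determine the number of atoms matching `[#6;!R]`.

The query [#6;!R] means: carbon not in any ring.
Check the 10 heavy atoms by environment: 1× s (aromatic, in 5-ring) → no; 4× c (aromatic, in 5-ring) → no; 3× C (acyclic) → match; 1× N (acyclic) → no; 1× O (acyclic) → no.
That gives 3 matching atoms.

3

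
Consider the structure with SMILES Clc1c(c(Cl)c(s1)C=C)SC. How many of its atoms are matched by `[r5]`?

Check the 11 heavy atoms by environment: 1× s (aromatic, in 5-ring) → match; 4× c (aromatic, in 5-ring) → match; 1× S (acyclic) → no; 3× C (acyclic) → no; 2× Cl (acyclic) → no.
Summing the matching environments: 1 + 4 = 5 matching atoms.

5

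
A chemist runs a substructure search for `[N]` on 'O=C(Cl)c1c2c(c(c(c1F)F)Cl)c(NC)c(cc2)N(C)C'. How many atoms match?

Check the 21 heavy atoms by environment: 10× c (aromatic) → no; 2× F → no; 2× Cl → no; 2× N → match; 4× C → no; 1× O → no.
That gives 2 matching atoms.

2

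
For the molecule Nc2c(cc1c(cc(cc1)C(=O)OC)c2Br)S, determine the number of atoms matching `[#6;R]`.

Check the 17 heavy atoms by environment: 10× c (aromatic, in 6-ring) → match; 1× Br (acyclic) → no; 1× N (acyclic) → no; 1× S (acyclic) → no; 2× C (acyclic) → no; 2× O (acyclic) → no.
That gives 10 matching atoms.

10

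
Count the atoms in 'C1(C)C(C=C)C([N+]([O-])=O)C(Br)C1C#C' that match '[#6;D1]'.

The query [#6;D1] means: carbon bonded to exactly one heavy atom.
Check the 14 heavy atoms by environment: 5× C (D3) → no; 3× C (D1) → match; 1× Br (D1) → no; 2× C (D2) → no; 1× N (charge +1, D3) → no; 1× O (charge -1, D1) → no; 1× O (D1) → no.
That gives 3 matching atoms.

3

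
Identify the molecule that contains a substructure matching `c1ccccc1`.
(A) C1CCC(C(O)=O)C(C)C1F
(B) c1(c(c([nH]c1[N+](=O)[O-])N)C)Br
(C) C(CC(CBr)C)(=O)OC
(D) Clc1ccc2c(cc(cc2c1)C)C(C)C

D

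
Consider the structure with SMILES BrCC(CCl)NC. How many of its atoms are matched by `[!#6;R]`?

The query [!#6;R] means: non-carbon atom that is part of a ring.
Check the 7 heavy atoms by environment: 4× C (acyclic) → no; 1× Cl (acyclic) → no; 1× Br (acyclic) → no; 1× N (acyclic) → no.
No environment satisfies the query, so 0 matching atoms.

0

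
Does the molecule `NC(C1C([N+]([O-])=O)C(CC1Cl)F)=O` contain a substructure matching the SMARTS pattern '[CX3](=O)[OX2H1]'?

The pattern [CX3](=O)[OX2H1] describes an sp2 carbon double-bonded to O and single-bonded to an -OH oxygen — a carboxylic acid.
The closest candidate here is a primary amide (-C(=O)NH2), but the carbonyl is bonded to N, not to an -OH oxygen. No other fragment satisfies the full query, so there is no match.

No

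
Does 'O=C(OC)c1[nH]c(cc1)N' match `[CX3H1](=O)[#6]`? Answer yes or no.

The pattern [CX3H1](=O)[#6] describes an sp2 carbon with one H, double-bonded to O and single-bonded to carbon — an aldehyde.
The closest candidate here is a methyl-ester group (-C(=O)OCH3), but the carbonyl carbon has H0, not H1. No other fragment satisfies the full query, so there is no match.

No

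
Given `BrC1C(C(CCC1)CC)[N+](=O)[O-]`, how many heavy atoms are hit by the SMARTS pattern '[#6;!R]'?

The query [#6;!R] means: carbon not in any ring.
Check the 12 heavy atoms by environment: 6× C (in 6-ring) → no; 2× C (acyclic) → match; 1× N (charge +1, acyclic) → no; 1× O (charge -1, acyclic) → no; 1× O (acyclic) → no; 1× Br (acyclic) → no.
That gives 2 matching atoms.

2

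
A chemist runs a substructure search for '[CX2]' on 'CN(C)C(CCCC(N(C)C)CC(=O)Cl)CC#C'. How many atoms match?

The query [CX2] means: C with X2: aliphatic carbon with exactly 2 total connections.
Check the 18 heavy atoms by environment: 11× C (X4) → no; 2× C (X2) → match; 2× N (X3) → no; 1× C (X3) → no; 1× O (X1) → no; 1× Cl (X1) → no.
That gives 2 matching atoms.

2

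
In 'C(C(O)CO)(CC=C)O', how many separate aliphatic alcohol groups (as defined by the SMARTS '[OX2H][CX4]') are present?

[OX2H][CX4] is the SMARTS for an aliphatic alcohol: a hydroxyl oxygen bound to an sp3 (X4) carbon.
The molecule carries 3 separate instances of a hydroxyl group (-OH) meeting every constraint; each maps to a distinct set of atoms, giving 3 matches.

3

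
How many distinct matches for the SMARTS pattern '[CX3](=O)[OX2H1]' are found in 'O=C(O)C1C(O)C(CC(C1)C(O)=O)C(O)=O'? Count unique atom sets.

[CX3](=O)[OX2H1] is the SMARTS for a carboxylic acid: an sp2 carbon double-bonded to O and single-bonded to an -OH oxygen.
The molecule carries 3 separate instances of a carboxylic acid group (-C(=O)OH) meeting every constraint; each maps to a distinct set of atoms, giving 3 matches.

3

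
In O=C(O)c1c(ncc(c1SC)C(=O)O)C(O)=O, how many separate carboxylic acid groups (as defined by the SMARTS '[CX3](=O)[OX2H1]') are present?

[CX3](=O)[OX2H1] is the SMARTS for a carboxylic acid: an sp2 carbon double-bonded to O and single-bonded to an -OH oxygen.
The molecule carries 3 separate instances of a carboxylic acid group (-C(=O)OH) meeting every constraint; each maps to a distinct set of atoms, giving 3 matches.

3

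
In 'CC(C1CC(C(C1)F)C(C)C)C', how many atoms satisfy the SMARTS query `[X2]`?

Check the 12 heavy atoms by environment: 11× C (X4) → no; 1× F (X1) → no.
No environment satisfies the query, so 0 matching atoms.

0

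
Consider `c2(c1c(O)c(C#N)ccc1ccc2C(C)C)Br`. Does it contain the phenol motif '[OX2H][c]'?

The pattern [OX2H][c] describes a hydroxyl oxygen attached to an aromatic carbon — a phenol.
The molecule carries a hydroxyl group (-OH), whose atoms satisfy every constraint of the query, so the pattern matches.

Yes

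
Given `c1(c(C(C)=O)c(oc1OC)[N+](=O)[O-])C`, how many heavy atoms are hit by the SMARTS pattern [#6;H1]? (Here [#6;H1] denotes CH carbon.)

0

Check the 14 heavy atoms by environment: 1× o (aromatic, H0) → no; 4× c (aromatic, H0) → no; 3× O (H0) → no; 3× C (H3) → no; 1× N (charge +1, H0) → no; 1× O (charge -1, H0) → no; 1× C (H0) → no.
No environment satisfies the query, so 0 matching atoms.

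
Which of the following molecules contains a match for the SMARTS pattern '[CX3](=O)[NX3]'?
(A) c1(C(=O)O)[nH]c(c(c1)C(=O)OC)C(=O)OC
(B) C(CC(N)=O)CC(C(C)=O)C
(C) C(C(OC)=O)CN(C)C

[CX3](=O)[NX3] describes a carbonyl carbon bonded to a trivalent nitrogen (an amide).
(A) has a methyl-ester group (-C(=O)OCH3) but the carbonyl is bonded to O, not to an NX3 nitrogen.
(B) contains a primary amide (-C(=O)NH2), which satisfies every atom and bond constraint.
(C) has a methyl-ester group (-C(=O)OCH3) but the carbonyl is bonded to O, not to an NX3 nitrogen.
So the answer is (B).

B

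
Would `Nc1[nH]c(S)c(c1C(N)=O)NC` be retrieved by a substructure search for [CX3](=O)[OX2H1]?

The pattern [CX3](=O)[OX2H1] describes an sp2 carbon double-bonded to O and single-bonded to an -OH oxygen — a carboxylic acid.
The closest candidate here is a primary amide (-C(=O)NH2), but the carbonyl is bonded to N, not to an -OH oxygen. No other fragment satisfies the full query, so there is no match.

No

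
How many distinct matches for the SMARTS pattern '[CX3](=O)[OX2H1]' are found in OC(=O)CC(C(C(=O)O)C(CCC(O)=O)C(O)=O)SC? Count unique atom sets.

[CX3](=O)[OX2H1] is the SMARTS for a carboxylic acid: an sp2 carbon double-bonded to O and single-bonded to an -OH oxygen.
The molecule carries 4 separate instances of a carboxylic acid group (-C(=O)OH) meeting every constraint; each maps to a distinct set of atoms, giving 4 matches.

4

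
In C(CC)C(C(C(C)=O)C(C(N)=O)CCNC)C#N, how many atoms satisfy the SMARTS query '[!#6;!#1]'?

The query [!#6;!#1] means: not carbon and not hydrogen — any heteroatom.
Check the 18 heavy atoms by environment: 13× C → no; 3× N → match; 2× O → match.
Summing the matching environments: 3 + 2 = 5 matching atoms.

5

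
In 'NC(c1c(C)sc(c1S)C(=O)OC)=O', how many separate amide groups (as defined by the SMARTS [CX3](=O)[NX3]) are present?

[CX3](=O)[NX3] is the SMARTS for an amide: a carbonyl carbon bonded to a trivalent nitrogen.
Exactly one fragment in the molecule meets all constraints, giving 1 match.

1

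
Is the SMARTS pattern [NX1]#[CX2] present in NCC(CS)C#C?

No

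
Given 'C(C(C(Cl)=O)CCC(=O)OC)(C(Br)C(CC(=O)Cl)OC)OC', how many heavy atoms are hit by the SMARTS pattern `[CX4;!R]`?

The query [CX4;!R] means: aliphatic carbon with four total connections, not in a ring.
Check the 22 heavy atoms by environment: 10× C (X4, acyclic) → match; 3× C (X3, acyclic) → no; 3× O (X1, acyclic) → no; 2× Cl (X1, acyclic) → no; 3× O (X2, acyclic) → no; 1× Br (X1, acyclic) → no.
That gives 10 matching atoms.

10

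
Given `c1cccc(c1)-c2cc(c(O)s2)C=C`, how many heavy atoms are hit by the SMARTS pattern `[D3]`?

4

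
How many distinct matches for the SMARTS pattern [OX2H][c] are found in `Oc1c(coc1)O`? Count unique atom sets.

[OX2H][c] is the SMARTS for a phenol: a hydroxyl oxygen attached to an aromatic carbon.
The molecule carries 2 separate instances of a hydroxyl group (-OH) meeting every constraint; each maps to a distinct set of atoms, giving 2 matches.

2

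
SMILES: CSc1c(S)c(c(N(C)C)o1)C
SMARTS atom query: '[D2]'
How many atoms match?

2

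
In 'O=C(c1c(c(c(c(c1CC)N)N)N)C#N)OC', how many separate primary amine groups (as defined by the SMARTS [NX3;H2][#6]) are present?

[NX3;H2][#6] is the SMARTS for a primary amine: a trivalent nitrogen with two H attached to carbon.
The molecule carries 3 separate instances of a primary amino group (-NH2) meeting every constraint; each maps to a distinct set of atoms, giving 3 matches.

3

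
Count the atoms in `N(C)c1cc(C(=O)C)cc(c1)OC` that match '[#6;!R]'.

The query [#6;!R] means: carbon not in any ring.
Check the 13 heavy atoms by environment: 6× c (aromatic, in 6-ring) → no; 1× N (acyclic) → no; 4× C (acyclic) → match; 2× O (acyclic) → no.
That gives 4 matching atoms.

4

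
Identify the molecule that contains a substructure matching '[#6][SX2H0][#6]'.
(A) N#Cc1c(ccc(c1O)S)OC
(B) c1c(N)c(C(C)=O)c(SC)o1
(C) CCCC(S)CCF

B

[#6][SX2H0][#6] describes an aliphatic sulfur bridging two carbons with no H on the sulfur (a thioether).
(A) has a thiol (-SH) but the sulfur has H1, not H0 bridging two carbons.
(B) contains a methylthio ether (-SCH3), which satisfies every atom and bond constraint.
(C) has a thiol (-SH) but the sulfur has H1, not H0 bridging two carbons.
So the answer is (B).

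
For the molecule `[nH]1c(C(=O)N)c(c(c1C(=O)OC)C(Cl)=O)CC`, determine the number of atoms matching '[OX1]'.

The query [OX1] means: aliphatic oxygen with one total connection — typically a carbonyl =O or an oxide.
Check the 17 heavy atoms by environment: 1× n (aromatic, X3) → no; 4× c (aromatic, X3) → no; 3× C (X3) → no; 3× O (X1) → match; 1× Cl (X1) → no; 1× N (X3) → no; 3× C (X4) → no; 1× O (X2) → no.
That gives 3 matching atoms.

3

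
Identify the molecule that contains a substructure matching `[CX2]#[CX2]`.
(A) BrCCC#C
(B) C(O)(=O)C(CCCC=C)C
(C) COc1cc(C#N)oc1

A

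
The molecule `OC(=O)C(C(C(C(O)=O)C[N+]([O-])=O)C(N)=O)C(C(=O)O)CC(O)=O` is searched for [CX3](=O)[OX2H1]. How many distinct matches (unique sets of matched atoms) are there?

4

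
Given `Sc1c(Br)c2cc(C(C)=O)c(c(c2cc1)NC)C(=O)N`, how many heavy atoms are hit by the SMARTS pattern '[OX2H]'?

The query [OX2H] means: aliphatic oxygen with two connections, one of which is H — an -OH oxygen.
Check the 20 heavy atoms by environment: 7× c (aromatic, H0, X3) → no; 3× c (aromatic, H1, X3) → no; 1× S (H1, X2) → no; 2× C (H0, X3) → no; 2× O (H0, X1) → no; 1× N (H2, X3) → no; 1× Br (H0, X1) → no; 2× C (H3, X4) → no; 1× N (H1, X3) → no.
No environment satisfies the query, so 0 matching atoms.

0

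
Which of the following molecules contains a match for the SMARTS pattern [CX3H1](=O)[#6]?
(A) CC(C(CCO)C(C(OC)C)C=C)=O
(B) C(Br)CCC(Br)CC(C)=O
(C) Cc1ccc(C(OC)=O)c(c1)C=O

[CX3H1](=O)[#6] describes an sp2 carbon with one H, double-bonded to O and single-bonded to carbon (an aldehyde).
(A) has an acetyl/ketone group (-C(=O)CH3) but the carbonyl carbon has H0 (two carbon neighbours), not H1.
(B) has an acetyl/ketone group (-C(=O)CH3) but the carbonyl carbon has H0 (two carbon neighbours), not H1.
(C) contains an aldehyde (-CHO), which satisfies every atom and bond constraint.
So the answer is (C).

C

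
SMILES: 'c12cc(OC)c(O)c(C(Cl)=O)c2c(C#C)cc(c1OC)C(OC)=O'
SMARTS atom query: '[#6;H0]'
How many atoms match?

11

The query [#6;H0] means: any carbon with no attached hydrogen.
Check the 24 heavy atoms by environment: 8× c (aromatic, H0) → match; 2× c (aromatic, H1) → no; 1× O (H1) → no; 3× C (H0) → match; 1× C (H1) → no; 5× O (H0) → no; 3× C (H3) → no; 1× Cl (H0) → no.
Summing the matching environments: 8 + 3 = 11 matching atoms.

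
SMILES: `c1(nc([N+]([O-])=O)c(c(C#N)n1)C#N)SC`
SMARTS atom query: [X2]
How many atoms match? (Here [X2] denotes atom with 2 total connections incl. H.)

Check the 15 heavy atoms by environment: 2× n (aromatic, X2) → match; 4× c (aromatic, X3) → no; 2× C (X2) → match; 2× N (X1) → no; 1× S (X2) → match; 1× C (X4) → no; 1× N (charge +1, X3) → no; 1× O (charge -1, X1) → no; 1× O (X1) → no.
Summing the matching environments: 2 + 2 + 1 = 5 matching atoms.

5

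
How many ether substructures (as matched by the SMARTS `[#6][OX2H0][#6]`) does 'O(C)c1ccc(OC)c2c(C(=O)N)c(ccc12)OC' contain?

3

[#6][OX2H0][#6] is the SMARTS for an ether: an aliphatic oxygen bridging two carbons with no H on the oxygen.
The molecule carries 3 separate instances of a methoxy ether (-OCH3) meeting every constraint; each maps to a distinct set of atoms, giving 3 matches.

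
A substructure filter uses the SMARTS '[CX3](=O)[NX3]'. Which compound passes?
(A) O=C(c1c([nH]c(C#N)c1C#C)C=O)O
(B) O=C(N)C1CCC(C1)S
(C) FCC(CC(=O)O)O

B

[CX3](=O)[NX3] describes a carbonyl carbon bonded to a trivalent nitrogen (an amide).
(A) has a carboxylic acid group (-C(=O)OH) but the carbonyl is bonded to O, not to an NX3 nitrogen.
(B) contains a primary amide (-C(=O)NH2), which satisfies every atom and bond constraint.
(C) has a carboxylic acid group (-C(=O)OH) but the carbonyl is bonded to O, not to an NX3 nitrogen.
So the answer is (B).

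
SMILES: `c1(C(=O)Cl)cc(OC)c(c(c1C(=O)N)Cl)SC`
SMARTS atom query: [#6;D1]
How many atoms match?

2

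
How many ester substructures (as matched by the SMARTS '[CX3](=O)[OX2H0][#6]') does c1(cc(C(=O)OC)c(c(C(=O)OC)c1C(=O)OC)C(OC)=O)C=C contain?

[CX3](=O)[OX2H0][#6] is the SMARTS for an ester: a carbonyl carbon bonded to an oxygen that is itself bonded to carbon (no H on that O).
The molecule carries 4 separate instances of a methyl-ester group (-C(=O)OCH3) meeting every constraint; each maps to a distinct set of atoms, giving 4 matches.

4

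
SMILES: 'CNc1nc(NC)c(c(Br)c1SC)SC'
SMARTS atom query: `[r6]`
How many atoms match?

The query [r6] means: r6 matches atoms in a six-membered ring.
Check the 15 heavy atoms by environment: 1× n (aromatic, in 6-ring) → match; 5× c (aromatic, in 6-ring) → match; 2× S (acyclic) → no; 4× C (acyclic) → no; 1× Br (acyclic) → no; 2× N (acyclic) → no.
Summing the matching environments: 1 + 5 = 6 matching atoms.

6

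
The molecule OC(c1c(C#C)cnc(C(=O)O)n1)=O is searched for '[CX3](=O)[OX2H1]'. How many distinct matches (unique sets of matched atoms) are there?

[CX3](=O)[OX2H1] is the SMARTS for a carboxylic acid: an sp2 carbon double-bonded to O and single-bonded to an -OH oxygen.
The molecule carries 2 separate instances of a carboxylic acid group (-C(=O)OH) meeting every constraint; each maps to a distinct set of atoms, giving 2 matches.

2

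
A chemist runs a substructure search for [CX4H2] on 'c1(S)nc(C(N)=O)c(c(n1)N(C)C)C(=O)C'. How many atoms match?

0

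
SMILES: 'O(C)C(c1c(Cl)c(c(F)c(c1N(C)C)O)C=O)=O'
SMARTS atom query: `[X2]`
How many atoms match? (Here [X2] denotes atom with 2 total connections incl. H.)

2

Check the 18 heavy atoms by environment: 6× c (aromatic, X3) → no; 2× C (X3) → no; 2× O (X1) → no; 2× O (X2) → match; 3× C (X4) → no; 1× Cl (X1) → no; 1× N (X3) → no; 1× F (X1) → no.
That gives 2 matching atoms.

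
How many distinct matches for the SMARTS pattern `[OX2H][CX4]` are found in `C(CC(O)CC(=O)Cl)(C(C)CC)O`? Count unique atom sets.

2

[OX2H][CX4] is the SMARTS for an aliphatic alcohol: a hydroxyl oxygen bound to an sp3 (X4) carbon.
The molecule carries 2 separate instances of a hydroxyl group (-OH) meeting every constraint; each maps to a distinct set of atoms, giving 2 matches.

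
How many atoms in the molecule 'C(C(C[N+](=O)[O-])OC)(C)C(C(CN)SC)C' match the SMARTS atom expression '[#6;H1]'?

The query [#6;H1] means: any carbon bearing exactly one hydrogen.
Check the 16 heavy atoms by environment: 2× C (H2) → no; 4× C (H1) → match; 1× S (H0) → no; 4× C (H3) → no; 1× N (charge +1, H0) → no; 1× O (charge -1, H0) → no; 2× O (H0) → no; 1× N (H2) → no.
That gives 4 matching atoms.

4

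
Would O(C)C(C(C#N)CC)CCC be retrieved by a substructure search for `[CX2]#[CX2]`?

The pattern [CX2]#[CX2] describes a carbon-carbon triple bond — an alkyne.
The closest candidate here is a nitrile (-C#N), but the triple bond is C#N, not C#C. No other fragment satisfies the full query, so there is no match.

No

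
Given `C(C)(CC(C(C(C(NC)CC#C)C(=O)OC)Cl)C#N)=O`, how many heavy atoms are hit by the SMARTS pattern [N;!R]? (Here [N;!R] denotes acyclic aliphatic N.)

2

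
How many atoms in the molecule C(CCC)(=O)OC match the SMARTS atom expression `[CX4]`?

4

Check the 7 heavy atoms by environment: 4× C (X4) → match; 1× C (X3) → no; 1× O (X1) → no; 1× O (X2) → no.
That gives 4 matching atoms.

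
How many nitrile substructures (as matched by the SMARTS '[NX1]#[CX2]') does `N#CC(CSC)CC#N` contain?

2

[NX1]#[CX2] is the SMARTS for a nitrile: a nitrogen triple-bonded to a two-connected carbon.
The molecule carries 2 separate instances of a nitrile (-C#N) meeting every constraint; each maps to a distinct set of atoms, giving 2 matches.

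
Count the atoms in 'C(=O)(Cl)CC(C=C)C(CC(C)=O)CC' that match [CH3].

2

The query [CH3] means: aliphatic carbon with exactly three hydrogens.
Check the 14 heavy atoms by environment: 4× C (H2) → no; 3× C (H1) → no; 2× C (H0) → no; 2× O (H0) → no; 1× Cl (H0) → no; 2× C (H3) → match.
That gives 2 matching atoms.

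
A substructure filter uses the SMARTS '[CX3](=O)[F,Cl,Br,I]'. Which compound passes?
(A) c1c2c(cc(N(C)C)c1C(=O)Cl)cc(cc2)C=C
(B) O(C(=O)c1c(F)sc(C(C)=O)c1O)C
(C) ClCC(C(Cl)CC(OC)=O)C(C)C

A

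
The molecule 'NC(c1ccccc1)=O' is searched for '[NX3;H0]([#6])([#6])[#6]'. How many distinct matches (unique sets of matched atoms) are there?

0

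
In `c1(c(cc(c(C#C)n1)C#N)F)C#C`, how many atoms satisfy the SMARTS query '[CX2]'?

5

Check the 13 heavy atoms by environment: 1× n (aromatic, X2) → no; 5× c (aromatic, X3) → no; 5× C (X2) → match; 1× F (X1) → no; 1× N (X1) → no.
That gives 5 matching atoms.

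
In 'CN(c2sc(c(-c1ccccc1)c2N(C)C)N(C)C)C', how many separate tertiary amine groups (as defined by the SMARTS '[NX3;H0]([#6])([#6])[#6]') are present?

3

[NX3;H0]([#6])([#6])[#6] is the SMARTS for a tertiary amine: a trivalent nitrogen with no H, bonded to three carbons.
The molecule carries 3 separate instances of a dimethylamino group (-N(CH3)2) meeting every constraint; each maps to a distinct set of atoms, giving 3 matches.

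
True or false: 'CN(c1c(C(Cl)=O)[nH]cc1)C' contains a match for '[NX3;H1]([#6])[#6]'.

False

The pattern [NX3;H1]([#6])[#6] describes a trivalent nitrogen with one H, bonded to two carbons — a secondary amine.
The closest candidate here is a dimethylamino group (-N(CH3)2), but the nitrogen has H0, not H1. No other fragment satisfies the full query, so there is no match.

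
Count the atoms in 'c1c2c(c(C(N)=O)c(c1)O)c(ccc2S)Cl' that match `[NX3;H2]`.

1

The query [NX3;H2] means: aliphatic N with 3 total connections, two of them H — an -NH2 nitrogen (amine or amide).
Check the 16 heavy atoms by environment: 6× c (aromatic, H0, X3) → no; 4× c (aromatic, H1, X3) → no; 1× S (H1, X2) → no; 1× O (H1, X2) → no; 1× C (H0, X3) → no; 1× O (H0, X1) → no; 1× N (H2, X3) → match; 1× Cl (H0, X1) → no.
That gives 1 matching atom.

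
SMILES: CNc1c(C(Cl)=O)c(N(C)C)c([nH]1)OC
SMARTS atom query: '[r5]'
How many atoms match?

5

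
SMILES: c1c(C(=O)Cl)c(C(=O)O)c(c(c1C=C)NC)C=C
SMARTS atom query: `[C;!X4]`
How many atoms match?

6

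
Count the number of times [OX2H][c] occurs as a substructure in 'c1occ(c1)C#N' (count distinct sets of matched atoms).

0

[OX2H][c] is the SMARTS for a phenol: a hydroxyl oxygen attached to an aromatic carbon.
No fragment in the molecule satisfies every constraint, giving 0 matches.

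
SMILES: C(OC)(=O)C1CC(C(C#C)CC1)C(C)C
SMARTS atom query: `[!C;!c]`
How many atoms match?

The query [!C;!c] means: neither aliphatic nor aromatic carbon — same as [!#6].
Check the 15 heavy atoms by environment: 13× C → no; 2× O → match.
That gives 2 matching atoms.

2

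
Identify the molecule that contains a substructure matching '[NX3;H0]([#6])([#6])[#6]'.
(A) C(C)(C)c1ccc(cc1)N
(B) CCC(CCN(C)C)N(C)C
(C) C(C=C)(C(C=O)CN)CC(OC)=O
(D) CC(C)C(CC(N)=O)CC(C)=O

[NX3;H0]([#6])([#6])[#6] describes a trivalent nitrogen with no H, bonded to three carbons (a tertiary amine).
(A) has a primary amino group (-NH2) but the nitrogen has H2, not H0 with three carbons.
(B) contains a dimethylamino group (-N(CH3)2), which satisfies every atom and bond constraint.
(C) has a primary amino group (-NH2) but the nitrogen has H2, not H0 with three carbons.
(D) has a primary amide (-C(=O)NH2) but the amide nitrogen has H2 and only one carbon neighbour.
So the answer is (B).

B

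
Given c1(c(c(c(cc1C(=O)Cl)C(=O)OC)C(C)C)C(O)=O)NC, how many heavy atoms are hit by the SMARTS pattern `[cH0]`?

5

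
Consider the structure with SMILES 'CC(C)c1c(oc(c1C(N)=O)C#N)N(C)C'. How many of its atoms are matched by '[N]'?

3

Check the 16 heavy atoms by environment: 1× o (aromatic) → no; 4× c (aromatic) → no; 3× N → match; 7× C → no; 1× O → no.
That gives 3 matching atoms.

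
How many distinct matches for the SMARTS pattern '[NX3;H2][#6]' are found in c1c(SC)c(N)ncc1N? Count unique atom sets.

[NX3;H2][#6] is the SMARTS for a primary amine: a trivalent nitrogen with two H attached to carbon.
The molecule carries 2 separate instances of a primary amino group (-NH2) meeting every constraint; each maps to a distinct set of atoms, giving 2 matches.

2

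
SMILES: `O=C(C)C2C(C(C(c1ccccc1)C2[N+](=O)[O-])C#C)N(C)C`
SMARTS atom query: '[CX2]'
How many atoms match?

2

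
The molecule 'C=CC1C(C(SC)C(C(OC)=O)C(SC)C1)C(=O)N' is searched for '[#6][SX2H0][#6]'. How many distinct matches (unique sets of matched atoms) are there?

[#6][SX2H0][#6] is the SMARTS for a thioether: an aliphatic sulfur bridging two carbons with no H on the sulfur.
The molecule carries 2 separate instances of a methylthio ether (-SCH3) meeting every constraint; each maps to a distinct set of atoms, giving 2 matches.

2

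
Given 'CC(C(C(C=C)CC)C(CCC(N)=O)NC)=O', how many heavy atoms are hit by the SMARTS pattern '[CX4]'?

9

Check the 17 heavy atoms by environment: 9× C (X4) → match; 4× C (X3) → no; 2× O (X1) → no; 2× N (X3) → no.
That gives 9 matching atoms.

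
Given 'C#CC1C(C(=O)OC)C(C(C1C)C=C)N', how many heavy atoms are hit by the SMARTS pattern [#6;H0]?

2

Check the 15 heavy atoms by environment: 7× C (H1) → no; 1× N (H2) → no; 2× C (H0) → match; 2× O (H0) → no; 2× C (H3) → no; 1× C (H2) → no.
That gives 2 matching atoms.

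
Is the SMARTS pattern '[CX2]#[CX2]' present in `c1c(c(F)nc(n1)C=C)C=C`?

The pattern [CX2]#[CX2] describes a carbon-carbon triple bond — an alkyne.
The closest candidate here is a vinyl group (-CH=CH2), but the C=C is a double bond; both carbons are CX3, not CX2. No other fragment satisfies the full query, so there is no match.

No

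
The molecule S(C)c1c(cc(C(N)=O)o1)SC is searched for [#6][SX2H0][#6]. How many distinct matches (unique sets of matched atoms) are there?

2

[#6][SX2H0][#6] is the SMARTS for a thioether: an aliphatic sulfur bridging two carbons with no H on the sulfur.
The molecule carries 2 separate instances of a methylthio ether (-SCH3) meeting every constraint; each maps to a distinct set of atoms, giving 2 matches.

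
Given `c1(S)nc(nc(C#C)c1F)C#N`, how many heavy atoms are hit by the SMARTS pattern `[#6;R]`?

4

Check the 12 heavy atoms by environment: 2× n (aromatic, in 6-ring) → no; 4× c (aromatic, in 6-ring) → match; 1× F (acyclic) → no; 3× C (acyclic) → no; 1× N (acyclic) → no; 1× S (acyclic) → no.
That gives 4 matching atoms.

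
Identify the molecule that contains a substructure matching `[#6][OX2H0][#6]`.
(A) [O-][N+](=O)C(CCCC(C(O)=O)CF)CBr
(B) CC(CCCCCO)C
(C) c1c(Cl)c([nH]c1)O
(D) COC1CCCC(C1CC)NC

D

[#6][OX2H0][#6] describes an aliphatic oxygen bridging two carbons with no H on the oxygen (an ether).
(A) has a carboxylic acid group (-C(=O)OH) but the -OH oxygen has H1; the =O is OX1, not OX2.
(B) has a hydroxyl group (-OH) but the oxygen has H1, not H0 bridging two carbons.
(C) has a hydroxyl group (-OH) but the oxygen has H1, not H0 bridging two carbons.
(D) contains a methoxy ether (-OCH3), which satisfies every atom and bond constraint.
So the answer is (D).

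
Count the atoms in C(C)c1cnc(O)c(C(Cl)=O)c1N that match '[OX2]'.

1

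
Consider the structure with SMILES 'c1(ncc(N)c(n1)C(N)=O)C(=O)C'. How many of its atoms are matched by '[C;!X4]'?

The query [C;!X4] means: aliphatic carbon that does not have four total connections.
Check the 13 heavy atoms by environment: 2× n (aromatic, X2) → no; 4× c (aromatic, X3) → no; 2× C (X3) → match; 2× O (X1) → no; 2× N (X3) → no; 1× C (X4) → no.
That gives 2 matching atoms.

2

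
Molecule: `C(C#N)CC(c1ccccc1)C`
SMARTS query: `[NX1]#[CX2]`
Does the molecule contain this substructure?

Yes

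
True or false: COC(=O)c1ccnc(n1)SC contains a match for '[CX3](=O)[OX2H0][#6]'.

True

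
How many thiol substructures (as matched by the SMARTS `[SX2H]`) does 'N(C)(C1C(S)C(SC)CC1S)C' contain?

[SX2H] is the SMARTS for a thiol: an aliphatic sulfur with two connections, one being H.
The molecule carries 2 separate instances of a thiol (-SH) meeting every constraint; each maps to a distinct set of atoms, giving 2 matches.

2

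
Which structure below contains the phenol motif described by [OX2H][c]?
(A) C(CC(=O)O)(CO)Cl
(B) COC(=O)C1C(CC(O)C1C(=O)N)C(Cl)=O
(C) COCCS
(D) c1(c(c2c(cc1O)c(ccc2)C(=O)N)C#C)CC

D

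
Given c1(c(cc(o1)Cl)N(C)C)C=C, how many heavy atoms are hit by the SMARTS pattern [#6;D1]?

Check the 11 heavy atoms by environment: 1× o (aromatic, D2) → no; 3× c (aromatic, D3) → no; 1× c (aromatic, D2) → no; 1× Cl (D1) → no; 1× N (D3) → no; 3× C (D1) → match; 1× C (D2) → no.
That gives 3 matching atoms.

3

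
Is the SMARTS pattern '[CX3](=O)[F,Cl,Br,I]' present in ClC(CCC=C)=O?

The pattern [CX3](=O)[F,Cl,Br,I] describes a carbonyl carbon bonded to a halogen — an acyl halide.
The molecule carries an acyl chloride (-C(=O)Cl), whose atoms satisfy every constraint of the query, so the pattern matches.

Yes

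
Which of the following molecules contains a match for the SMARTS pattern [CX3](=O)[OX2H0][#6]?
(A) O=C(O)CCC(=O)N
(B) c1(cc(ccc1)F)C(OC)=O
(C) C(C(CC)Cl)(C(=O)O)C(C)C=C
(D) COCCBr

B

[CX3](=O)[OX2H0][#6] describes a carbonyl carbon bonded to an oxygen that is itself bonded to carbon (no H on that O) (an ester).
(A) has a carboxylic acid group (-C(=O)OH) but the singly-bonded O carries H (OX2H1, not H0).
(B) contains a methyl-ester group (-C(=O)OCH3), which satisfies every atom and bond constraint.
(C) has a carboxylic acid group (-C(=O)OH) but the singly-bonded O carries H (OX2H1, not H0).
(D) has a methoxy ether (-OCH3) but the ether oxygen is not adjacent to a C=O carbon.
So the answer is (B).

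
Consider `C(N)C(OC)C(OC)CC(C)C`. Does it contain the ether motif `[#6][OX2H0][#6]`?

Yes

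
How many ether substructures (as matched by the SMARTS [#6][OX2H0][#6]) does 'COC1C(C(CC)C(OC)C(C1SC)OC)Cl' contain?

[#6][OX2H0][#6] is the SMARTS for an ether: an aliphatic oxygen bridging two carbons with no H on the oxygen.
The molecule carries 3 separate instances of a methoxy ether (-OCH3) meeting every constraint; each maps to a distinct set of atoms, giving 3 matches.

3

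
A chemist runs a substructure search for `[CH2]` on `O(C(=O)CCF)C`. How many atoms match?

Check the 7 heavy atoms by environment: 2× C (H2) → match; 1× C (H0) → no; 2× O (H0) → no; 1× C (H3) → no; 1× F (H0) → no.
That gives 2 matching atoms.

2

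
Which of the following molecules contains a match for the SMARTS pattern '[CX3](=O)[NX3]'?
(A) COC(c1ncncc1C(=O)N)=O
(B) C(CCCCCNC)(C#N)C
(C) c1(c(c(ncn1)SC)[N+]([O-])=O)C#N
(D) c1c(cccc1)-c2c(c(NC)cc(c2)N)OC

A

[CX3](=O)[NX3] describes a carbonyl carbon bonded to a trivalent nitrogen (an amide).
(A) contains a primary amide (-C(=O)NH2), which satisfies every atom and bond constraint.
(B) has a nitrile (-C#N) but the nitrile N is NX1 (triple-bonded), not NX3.
(C) has a nitrile (-C#N) but the nitrile N is NX1 (triple-bonded), not NX3.
(D) has a primary amino group (-NH2) but the -NH2 is not attached to a carbonyl carbon.
So the answer is (A).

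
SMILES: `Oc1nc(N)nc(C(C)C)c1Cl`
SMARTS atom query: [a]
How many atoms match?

6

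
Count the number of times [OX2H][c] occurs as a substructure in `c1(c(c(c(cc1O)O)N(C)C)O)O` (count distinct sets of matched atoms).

[OX2H][c] is the SMARTS for a phenol: a hydroxyl oxygen attached to an aromatic carbon.
The molecule carries 4 separate instances of a hydroxyl group (-OH) meeting every constraint; each maps to a distinct set of atoms, giving 4 matches.

4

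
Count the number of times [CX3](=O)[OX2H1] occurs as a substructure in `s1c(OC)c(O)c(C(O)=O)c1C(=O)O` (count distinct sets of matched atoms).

2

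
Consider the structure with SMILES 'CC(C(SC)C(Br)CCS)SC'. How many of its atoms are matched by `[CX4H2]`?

2

The query [CX4H2] means: sp3 carbon (X4) with exactly two hydrogens.
Check the 12 heavy atoms by environment: 2× C (H2, X4) → match; 3× C (H1, X4) → no; 3× C (H3, X4) → no; 2× S (H0, X2) → no; 1× Br (H0, X1) → no; 1× S (H1, X2) → no.
That gives 2 matching atoms.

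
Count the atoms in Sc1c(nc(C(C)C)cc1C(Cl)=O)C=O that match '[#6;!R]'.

5

Check the 15 heavy atoms by environment: 1× n (aromatic, in 6-ring) → no; 5× c (aromatic, in 6-ring) → no; 1× S (acyclic) → no; 5× C (acyclic) → match; 2× O (acyclic) → no; 1× Cl (acyclic) → no.
That gives 5 matching atoms.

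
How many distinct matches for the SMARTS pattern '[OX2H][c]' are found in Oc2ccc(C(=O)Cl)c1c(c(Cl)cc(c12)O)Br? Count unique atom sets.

2

[OX2H][c] is the SMARTS for a phenol: a hydroxyl oxygen attached to an aromatic carbon.
The molecule carries 2 separate instances of a hydroxyl group (-OH) meeting every constraint; each maps to a distinct set of atoms, giving 2 matches.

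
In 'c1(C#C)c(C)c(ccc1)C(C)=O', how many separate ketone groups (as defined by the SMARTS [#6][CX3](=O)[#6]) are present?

1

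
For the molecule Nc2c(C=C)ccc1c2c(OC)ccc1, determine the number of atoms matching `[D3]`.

5

Check the 15 heavy atoms by environment: 5× c (aromatic, D3) → match; 5× c (aromatic, D2) → no; 1× N (D1) → no; 1× C (D2) → no; 2× C (D1) → no; 1× O (D2) → no.
That gives 5 matching atoms.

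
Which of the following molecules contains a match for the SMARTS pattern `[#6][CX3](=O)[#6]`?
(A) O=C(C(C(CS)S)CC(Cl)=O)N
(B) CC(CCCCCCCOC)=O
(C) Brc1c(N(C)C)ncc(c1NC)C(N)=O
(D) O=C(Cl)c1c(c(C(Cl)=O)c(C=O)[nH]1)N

B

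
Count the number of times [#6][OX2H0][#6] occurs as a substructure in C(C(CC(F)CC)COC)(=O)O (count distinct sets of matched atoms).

[#6][OX2H0][#6] is the SMARTS for an ether: an aliphatic oxygen bridging two carbons with no H on the oxygen.
Exactly one fragment in the molecule meets all constraints, giving 1 match.

1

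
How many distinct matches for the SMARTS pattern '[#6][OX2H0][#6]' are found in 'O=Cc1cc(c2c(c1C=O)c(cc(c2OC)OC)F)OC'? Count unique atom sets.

3

[#6][OX2H0][#6] is the SMARTS for an ether: an aliphatic oxygen bridging two carbons with no H on the oxygen.
The molecule carries 3 separate instances of a methoxy ether (-OCH3) meeting every constraint; each maps to a distinct set of atoms, giving 3 matches.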